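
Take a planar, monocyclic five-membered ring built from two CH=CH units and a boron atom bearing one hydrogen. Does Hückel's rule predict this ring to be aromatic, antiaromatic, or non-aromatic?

All ring atoms are sp² and supply a p orbital to the ring (each doubly-bonded ring atom is sp² with one p-orbital electron; the boron has an empty p orbital); the conjugation is uninterrupted.
Tallying contributions gives 2 × 2 = 4 from the double-bond units + 0 from the BH atom = 4.
With 4 = 4·1 π electrons, Hückel's rule classifies the planar ring as antiaromatic.
(This ring is borole.)

Antiaromatic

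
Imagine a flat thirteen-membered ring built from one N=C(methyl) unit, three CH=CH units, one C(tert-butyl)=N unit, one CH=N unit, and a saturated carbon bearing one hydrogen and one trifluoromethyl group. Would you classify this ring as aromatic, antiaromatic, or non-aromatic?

Non-aromatic

At the CH(trifluoromethyl) position, that saturated carbon is sp³ and has no p orbital in the ring π system; the ring's p-orbital overlap is broken there.
Broken conjugation rules out both aromaticity and antiaromaticity.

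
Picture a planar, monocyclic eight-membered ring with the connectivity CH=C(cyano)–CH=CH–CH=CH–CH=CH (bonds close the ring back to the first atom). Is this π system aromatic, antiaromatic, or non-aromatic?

Check conjugation: the double-bond atoms are sp², each contributing one p electron — every position has a p orbital, so the cyclic π system is continuous.
Counting π electrons: 4 × 2 = 8 from the 4 double-bond units.
A 4n π count (8, n = 2) in a planar conjugated ring means antiaromatic.

Antiaromatic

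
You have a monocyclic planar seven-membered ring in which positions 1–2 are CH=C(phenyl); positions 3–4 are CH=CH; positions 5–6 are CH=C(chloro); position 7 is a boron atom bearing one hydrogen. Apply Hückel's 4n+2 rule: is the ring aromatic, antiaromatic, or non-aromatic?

All ring atoms are sp² and supply a p orbital to the ring (every atom in a ring double bond is sp² and brings one electron to the p orbital; the boron has an empty p orbital); the conjugation is uninterrupted.
Tallying contributions gives 3 × 2 = 6 from the double-bond units + 0 from the BH atom = 6.
That gives a 4n+2 count (6, n = 1).

Aromatic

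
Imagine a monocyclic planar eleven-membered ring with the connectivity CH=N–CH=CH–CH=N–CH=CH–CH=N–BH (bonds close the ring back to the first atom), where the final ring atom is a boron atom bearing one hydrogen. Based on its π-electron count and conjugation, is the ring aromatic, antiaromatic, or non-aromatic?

Aromatic

All ring atoms are sp² and supply a p orbital to the ring (every atom in a ring double bond is sp² and brings one electron to the p orbital; the doubly-bonded nitrogens are pyridine-type — their lone pairs lie in the ring plane, leaving one electron in the p orbital; the boron has an empty p orbital); the conjugation is uninterrupted.
Counting π electrons: 5 × 2 = 10 from the double-bond units + 0 from the BH atom = 10.
With 10 π electrons (n = 2), the Hückel 4n+2 condition holds.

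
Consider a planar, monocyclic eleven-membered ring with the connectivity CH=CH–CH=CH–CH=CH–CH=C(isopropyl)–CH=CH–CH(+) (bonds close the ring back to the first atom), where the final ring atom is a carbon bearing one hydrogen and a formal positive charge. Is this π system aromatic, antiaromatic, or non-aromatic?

Check conjugation: each doubly-bonded ring atom is sp² with one p-orbital electron; the carbocation has an empty p orbital — every position has a p orbital, so the cyclic π system is continuous.
Adding the contributions, 5 × 2 = 10 from the double-bond units + 0 from the CH(+) atom = 10.
With 10 π electrons (n = 2), the Hückel 4n+2 condition holds.

Aromatic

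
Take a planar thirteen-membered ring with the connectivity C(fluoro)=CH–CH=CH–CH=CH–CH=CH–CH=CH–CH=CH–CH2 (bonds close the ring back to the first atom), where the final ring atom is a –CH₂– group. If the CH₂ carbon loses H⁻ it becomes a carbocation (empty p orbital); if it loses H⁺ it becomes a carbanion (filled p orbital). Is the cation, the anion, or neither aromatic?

The anion

Once that carbon is sp², every ring atom has a p orbital and both ions are fully conjugated.
Cation: 6 × 2 + 0 = 12 π electrons → 4(3), antiaromatic.
Anion: 6 × 2 + 2 = 14 π electrons → 4(3)+2, aromatic.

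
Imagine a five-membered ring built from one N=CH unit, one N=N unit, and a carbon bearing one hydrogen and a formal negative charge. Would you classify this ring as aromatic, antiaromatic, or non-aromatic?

All ring atoms are sp² and supply a p orbital to the ring (each doubly-bonded ring atom is sp² with one p-orbital electron; each sp² =N– keeps its lone pair in-plane and puts one electron into the π system; the carbanion's lone pair occupies the p orbital); the conjugation is uninterrupted.
π-electron count: 2 × 2 = 4 from the double-bond units + 2 from the CH(-) atom = 6.
With 6 π electrons (n = 1), the Hückel 4n+2 condition holds.

Aromatic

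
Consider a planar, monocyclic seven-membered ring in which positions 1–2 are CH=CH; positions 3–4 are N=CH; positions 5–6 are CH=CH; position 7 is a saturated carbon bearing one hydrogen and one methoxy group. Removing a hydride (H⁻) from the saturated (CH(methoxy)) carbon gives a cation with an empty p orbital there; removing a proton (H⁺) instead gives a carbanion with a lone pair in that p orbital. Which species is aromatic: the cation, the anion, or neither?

The cation

In both ions every ring atom is sp² and contributes a p orbital, so both rings are fully conjugated.
Cation: 3 × 2 + 0 = 6 π electrons → 4(1)+2, aromatic.
Anion: 3 × 2 + 2 = 8 π electrons → 4(2), antiaromatic.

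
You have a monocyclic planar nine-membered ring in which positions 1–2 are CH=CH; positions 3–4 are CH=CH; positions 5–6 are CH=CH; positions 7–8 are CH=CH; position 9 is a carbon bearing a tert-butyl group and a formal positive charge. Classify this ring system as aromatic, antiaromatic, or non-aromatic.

Antiaromatic

Check conjugation: every atom in a ring double bond is sp² and brings one electron to the p orbital; the carbocation has an empty p orbital — every position has a p orbital, so the cyclic π system is continuous.
Counting π electrons: 4 × 2 = 8 from the double-bond units + 0 from the C(tert-butyl)(+) atom = 8.
8 is a 4n count (n = 2), so the planar conjugated ring is antiaromatic.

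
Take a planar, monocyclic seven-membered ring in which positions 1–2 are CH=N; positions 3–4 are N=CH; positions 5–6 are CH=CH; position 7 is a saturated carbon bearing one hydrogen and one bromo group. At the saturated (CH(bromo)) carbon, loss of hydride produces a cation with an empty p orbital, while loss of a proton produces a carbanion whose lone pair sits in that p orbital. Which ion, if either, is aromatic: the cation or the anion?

The cation

Once that carbon is sp², every ring atom has a p orbital and both ions are fully conjugated.
Cation: 3 × 2 + 0 = 6 π electrons → 4(1)+2, aromatic.
Anion: 3 × 2 + 2 = 8 π electrons → 4(2), antiaromatic.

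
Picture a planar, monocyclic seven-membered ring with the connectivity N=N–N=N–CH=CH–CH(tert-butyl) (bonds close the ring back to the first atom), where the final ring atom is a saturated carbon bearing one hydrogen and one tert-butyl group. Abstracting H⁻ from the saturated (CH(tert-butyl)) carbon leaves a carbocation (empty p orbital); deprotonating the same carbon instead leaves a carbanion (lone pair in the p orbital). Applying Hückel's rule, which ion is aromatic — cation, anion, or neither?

The cation

In either ion the ring is fully conjugated: every atom, including the new sp² carbon, supplies a p orbital.
Cation: 3 × 2 + 0 = 6 π electrons → 4(1)+2, aromatic.
Anion: 3 × 2 + 2 = 8 π electrons → 4(2), antiaromatic.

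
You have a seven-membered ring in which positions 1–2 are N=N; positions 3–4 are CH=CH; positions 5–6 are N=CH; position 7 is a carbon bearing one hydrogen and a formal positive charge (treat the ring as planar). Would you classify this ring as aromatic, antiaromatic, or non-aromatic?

Check conjugation: every atom in a ring double bond is sp² and brings one electron to the p orbital; each =N– nitrogen is pyridine-type (lone pair in the sp² plane, one electron in the p orbital); the carbocation has an empty p orbital — every position has a p orbital, so the cyclic π system is continuous.
Counting π electrons: 3 × 2 = 6 from the double-bond units + 0 from the CH(+) atom = 6.
Since 6 = 4·1 + 2, the ring meets the 4n+2 criterion.

Aromatic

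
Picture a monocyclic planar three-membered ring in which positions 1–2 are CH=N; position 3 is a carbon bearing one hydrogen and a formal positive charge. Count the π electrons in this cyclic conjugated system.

2

The p orbitals form a continuous loop: the double-bond atoms are sp², each contributing one p electron; the doubly-bonded nitrogens are pyridine-type — their lone pairs lie in the ring plane, leaving one electron in the p orbital; the carbocation has an empty p orbital. The ring is fully conjugated.
Tallying contributions gives 1 × 2 = 2 from the double-bond unit + 0 from the CH(+) atom = 2.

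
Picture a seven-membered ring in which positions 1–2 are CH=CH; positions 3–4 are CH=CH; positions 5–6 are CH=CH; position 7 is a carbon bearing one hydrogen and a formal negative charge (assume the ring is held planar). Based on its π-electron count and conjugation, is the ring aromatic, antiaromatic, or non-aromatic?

Antiaromatic

All ring atoms are sp² and supply a p orbital to the ring (each doubly-bonded ring atom is sp² with one p-orbital electron; the carbanion's lone pair occupies the p orbital); the conjugation is uninterrupted.
Adding the contributions, 3 × 2 = 6 from the double-bond units + 2 from the CH(-) atom = 8.
A 4n π count (8, n = 2) in a planar conjugated ring means antiaromatic.
(The species described is the cycloheptatrienyl anion.)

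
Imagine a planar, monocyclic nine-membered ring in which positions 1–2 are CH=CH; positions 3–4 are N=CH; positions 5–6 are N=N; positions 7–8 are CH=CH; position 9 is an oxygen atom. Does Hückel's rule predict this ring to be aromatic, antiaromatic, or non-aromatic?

Check conjugation: each doubly-bonded ring atom is sp² with one p-orbital electron; each =N– nitrogen is pyridine-type (lone pair in the sp² plane, one electron in the p orbital); the oxygen donates one lone pair from its p orbital — every position has a p orbital, so the cyclic π system is continuous.
Tallying contributions gives 4 × 2 = 8 from the double-bond units + 2 from the O atom = 10.
With 10 π electrons (n = 2), the Hückel 4n+2 condition holds.

Aromatic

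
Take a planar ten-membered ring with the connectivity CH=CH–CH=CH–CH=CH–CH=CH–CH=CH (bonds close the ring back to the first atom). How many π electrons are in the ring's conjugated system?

Every ring atom contributes a p orbital perpendicular to the ring (each doubly-bonded ring atom is sp² with one p-orbital electron), so the π system is cyclic and fully conjugated.
Tallying contributions gives 5 × 2 = 10 from the 5 double-bond units.

10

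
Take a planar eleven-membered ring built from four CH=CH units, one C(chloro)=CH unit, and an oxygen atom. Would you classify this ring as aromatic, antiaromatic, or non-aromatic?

Antiaromatic

Every ring atom contributes a p orbital perpendicular to the ring (every atom in a ring double bond is sp² and brings one electron to the p orbital; the oxygen donates one lone pair from its p orbital), so the π system is cyclic and fully conjugated.
Counting π electrons: 5 × 2 = 10 from the double-bond units + 2 from the O atom = 12.
With 12 = 4·3 π electrons, Hückel's rule classifies the planar ring as antiaromatic.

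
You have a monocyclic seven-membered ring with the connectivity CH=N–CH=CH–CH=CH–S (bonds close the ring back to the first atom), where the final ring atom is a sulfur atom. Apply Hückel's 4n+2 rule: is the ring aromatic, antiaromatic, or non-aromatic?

The p orbitals form a continuous loop: every atom in a ring double bond is sp² and brings one electron to the p orbital; the doubly-bonded nitrogens are pyridine-type — their lone pairs lie in the ring plane, leaving one electron in the p orbital; the sulfur donates one lone pair from its p orbital. The ring is fully conjugated.
Adding the contributions, 3 × 2 = 6 from the double-bond units + 2 from the S atom = 8.
A 4n π count (8, n = 2) in a planar conjugated ring means antiaromatic.

Antiaromatic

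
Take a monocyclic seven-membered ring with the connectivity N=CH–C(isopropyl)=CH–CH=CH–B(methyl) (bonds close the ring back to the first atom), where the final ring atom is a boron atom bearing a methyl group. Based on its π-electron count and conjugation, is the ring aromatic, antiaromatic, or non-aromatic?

All ring atoms are sp² and supply a p orbital to the ring (every atom in a ring double bond is sp² and brings one electron to the p orbital; the doubly-bonded nitrogens are pyridine-type — their lone pairs lie in the ring plane, leaving one electron in the p orbital; the boron has an empty p orbital); the conjugation is uninterrupted.
Adding the contributions, 3 × 2 = 6 from the double-bond units + 0 from the B(methyl) atom = 6.
With 6 π electrons (n = 1), the Hückel 4n+2 condition holds.

Aromatic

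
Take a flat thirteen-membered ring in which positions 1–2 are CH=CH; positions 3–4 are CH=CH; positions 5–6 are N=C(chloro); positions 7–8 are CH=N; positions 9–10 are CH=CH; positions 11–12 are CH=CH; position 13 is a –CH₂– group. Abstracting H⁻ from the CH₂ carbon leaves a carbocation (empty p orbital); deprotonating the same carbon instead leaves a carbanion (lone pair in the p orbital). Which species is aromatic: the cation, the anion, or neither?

The anion

Once that carbon is sp², every ring atom has a p orbital and both ions are fully conjugated.
Cation: 6 × 2 + 0 = 12 π electrons → 4(3), antiaromatic.
Anion: 6 × 2 + 2 = 14 π electrons → 4(3)+2, aromatic.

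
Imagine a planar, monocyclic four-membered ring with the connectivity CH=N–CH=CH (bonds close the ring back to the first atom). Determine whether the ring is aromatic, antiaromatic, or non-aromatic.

The p orbitals form a continuous loop: the double-bond atoms are sp², each contributing one p electron; each sp² =N– keeps its lone pair in-plane and puts one electron into the π system. The ring is fully conjugated.
π-electron count: 2 × 2 = 4 from the 2 double-bond units.
4 is a 4n count (n = 1), so the planar conjugated ring is antiaromatic.

Antiaromatic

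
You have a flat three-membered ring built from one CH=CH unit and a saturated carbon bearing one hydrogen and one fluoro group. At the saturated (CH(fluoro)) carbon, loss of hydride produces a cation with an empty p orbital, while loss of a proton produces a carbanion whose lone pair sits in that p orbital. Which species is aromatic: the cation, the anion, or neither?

The cation

In either ion the ring is fully conjugated: every atom, including the new sp² carbon, supplies a p orbital.
Cation: 1 × 2 + 0 = 2 π electrons → 4(0)+2, aromatic.
Anion: 1 × 2 + 2 = 4 π electrons → 4(1), antiaromatic.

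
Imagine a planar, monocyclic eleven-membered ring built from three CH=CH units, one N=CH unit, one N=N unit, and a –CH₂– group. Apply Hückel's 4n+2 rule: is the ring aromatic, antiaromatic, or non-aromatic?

Because the tetrahedral CH₂ carbon is sp³ and has no p orbital in the ring π system at the CH2 position, the π system cannot extend all the way around the ring.
Hückel's rule only applies to fully conjugated rings, so this one is simply non-aromatic.

Non-aromatic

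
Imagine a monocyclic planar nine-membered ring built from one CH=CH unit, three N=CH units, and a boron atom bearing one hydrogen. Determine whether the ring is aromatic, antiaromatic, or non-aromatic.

Antiaromatic

The p orbitals form a continuous loop: the double-bond atoms are sp², each contributing one p electron; each sp² =N– keeps its lone pair in-plane and puts one electron into the π system; the boron has an empty p orbital. The ring is fully conjugated.
Tallying contributions gives 4 × 2 = 8 from the double-bond units + 0 from the BH atom = 8.
A 4n π count (8, n = 2) in a planar conjugated ring means antiaromatic.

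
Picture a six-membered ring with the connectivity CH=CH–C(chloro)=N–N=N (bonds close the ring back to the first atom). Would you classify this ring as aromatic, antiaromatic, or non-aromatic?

Aromatic

Every ring atom contributes a p orbital perpendicular to the ring (every atom in a ring double bond is sp² and brings one electron to the p orbital; each sp² =N– keeps its lone pair in-plane and puts one electron into the π system), so the π system is cyclic and fully conjugated.
Adding the contributions, 3 × 2 = 6 from the 3 double-bond units.
Since 6 = 4·1 + 2, the ring meets the 4n+2 criterion.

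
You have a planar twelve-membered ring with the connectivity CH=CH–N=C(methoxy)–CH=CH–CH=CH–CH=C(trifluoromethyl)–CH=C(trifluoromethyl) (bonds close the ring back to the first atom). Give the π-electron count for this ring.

Check conjugation: the double-bond atoms are sp², each contributing one p electron; the doubly-bonded nitrogens are pyridine-type — their lone pairs lie in the ring plane, leaving one electron in the p orbital — every position has a p orbital, so the cyclic π system is continuous.
Adding the contributions, 6 × 2 = 12 from the 6 double-bond units.

12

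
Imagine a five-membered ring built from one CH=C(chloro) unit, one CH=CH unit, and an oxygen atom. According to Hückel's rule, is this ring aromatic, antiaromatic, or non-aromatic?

Aromatic

Every ring atom contributes a p orbital perpendicular to the ring (each doubly-bonded ring atom is sp² with one p-orbital electron; the oxygen donates one lone pair from its p orbital), so the π system is cyclic and fully conjugated.
π-electron count: 2 × 2 = 4 from the double-bond units + 2 from the O atom = 6.
6 = 4(1) + 2, which satisfies Hückel's 4n+2 rule.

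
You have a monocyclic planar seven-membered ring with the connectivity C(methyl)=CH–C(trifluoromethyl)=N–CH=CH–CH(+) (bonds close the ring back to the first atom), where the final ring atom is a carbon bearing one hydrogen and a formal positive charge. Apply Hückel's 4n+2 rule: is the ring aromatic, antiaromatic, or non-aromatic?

Aromatic

The p orbitals form a continuous loop: every atom in a ring double bond is sp² and brings one electron to the p orbital; the doubly-bonded nitrogens are pyridine-type — their lone pairs lie in the ring plane, leaving one electron in the p orbital; the carbocation has an empty p orbital. The ring is fully conjugated.
Adding the contributions, 3 × 2 = 6 from the double-bond units + 0 from the CH(+) atom = 6.
6 = 4(1) + 2, which satisfies Hückel's 4n+2 rule.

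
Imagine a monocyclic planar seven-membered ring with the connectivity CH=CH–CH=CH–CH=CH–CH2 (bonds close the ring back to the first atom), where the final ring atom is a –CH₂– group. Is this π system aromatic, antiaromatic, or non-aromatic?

Non-aromatic

The CH2 carbon is saturated: the tetrahedral CH₂ carbon is sp³ and has no p orbital in the ring π system. Conjugation is not continuous around the ring.
Hückel's rule only applies to fully conjugated rings, so this one is simply non-aromatic.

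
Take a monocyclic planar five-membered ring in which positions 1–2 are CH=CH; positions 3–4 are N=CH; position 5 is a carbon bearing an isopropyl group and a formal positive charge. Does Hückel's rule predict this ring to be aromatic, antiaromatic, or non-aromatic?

Antiaromatic

The p orbitals form a continuous loop: each doubly-bonded ring atom is sp² with one p-orbital electron; the doubly-bonded nitrogens are pyridine-type — their lone pairs lie in the ring plane, leaving one electron in the p orbital; the carbocation has an empty p orbital. The ring is fully conjugated.
Counting π electrons: 2 × 2 = 4 from the double-bond units + 0 from the C(isopropyl)(+) atom = 4.
With 4 = 4·1 π electrons, Hückel's rule classifies the planar ring as antiaromatic.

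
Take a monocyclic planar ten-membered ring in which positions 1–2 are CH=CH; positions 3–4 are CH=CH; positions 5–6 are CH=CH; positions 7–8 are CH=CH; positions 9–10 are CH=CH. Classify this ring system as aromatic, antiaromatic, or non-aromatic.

The p orbitals form a continuous loop: every atom in a ring double bond is sp² and brings one electron to the p orbital. The ring is fully conjugated.
Tallying contributions gives 5 × 2 = 10 from the 5 double-bond units.
With 10 π electrons (n = 2), the Hückel 4n+2 condition holds.

Aromatic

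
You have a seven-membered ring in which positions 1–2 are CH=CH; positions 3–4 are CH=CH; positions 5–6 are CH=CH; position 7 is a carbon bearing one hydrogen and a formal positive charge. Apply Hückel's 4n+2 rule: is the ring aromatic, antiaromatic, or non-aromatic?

All ring atoms are sp² and supply a p orbital to the ring (the double-bond atoms are sp², each contributing one p electron; the carbocation has an empty p orbital); the conjugation is uninterrupted.
Adding the contributions, 3 × 2 = 6 from the double-bond units + 0 from the CH(+) atom = 6.
6 = 4(1) + 2, which satisfies Hückel's 4n+2 rule.
(The species described is the tropylium cation.)

Aromatic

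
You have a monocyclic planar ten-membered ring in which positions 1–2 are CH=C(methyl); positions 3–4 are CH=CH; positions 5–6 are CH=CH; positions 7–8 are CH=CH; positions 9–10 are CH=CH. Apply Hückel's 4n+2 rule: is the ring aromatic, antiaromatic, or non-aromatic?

Aromatic

Check conjugation: the double-bond atoms are sp², each contributing one p electron — every position has a p orbital, so the cyclic π system is continuous.
Tallying contributions gives 5 × 2 = 10 from the 5 double-bond units.
10 = 4(2) + 2, which satisfies Hückel's 4n+2 rule.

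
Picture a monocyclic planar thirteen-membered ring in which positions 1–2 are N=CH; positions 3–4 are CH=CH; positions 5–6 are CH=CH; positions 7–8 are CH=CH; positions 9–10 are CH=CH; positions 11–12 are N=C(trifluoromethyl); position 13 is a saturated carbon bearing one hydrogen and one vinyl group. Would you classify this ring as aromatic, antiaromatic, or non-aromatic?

Non-aromatic

Because that saturated carbon is sp³ and has no p orbital in the ring π system at the CH(vinyl) position, the π system cannot extend all the way around the ring.
Without a continuous loop of overlapping p orbitals the Hückel electron count never comes into play.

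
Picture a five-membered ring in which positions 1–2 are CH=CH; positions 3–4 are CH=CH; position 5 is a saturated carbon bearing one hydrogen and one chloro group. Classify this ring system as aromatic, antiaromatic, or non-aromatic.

The CH(chloro) carbon is saturated: that saturated carbon is sp³ and has no p orbital in the ring π system. Conjugation is not continuous around the ring.
Without a continuous loop of overlapping p orbitals the Hückel electron count never comes into play.

Non-aromatic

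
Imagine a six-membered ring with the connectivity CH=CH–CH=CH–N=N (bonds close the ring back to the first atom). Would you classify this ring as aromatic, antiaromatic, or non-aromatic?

Check conjugation: the double-bond atoms are sp², each contributing one p electron; each sp² =N– keeps its lone pair in-plane and puts one electron into the π system — every position has a p orbital, so the cyclic π system is continuous.
Counting π electrons: 3 × 2 = 6 from the 3 double-bond units.
That gives a 4n+2 count (6, n = 1).

Aromatic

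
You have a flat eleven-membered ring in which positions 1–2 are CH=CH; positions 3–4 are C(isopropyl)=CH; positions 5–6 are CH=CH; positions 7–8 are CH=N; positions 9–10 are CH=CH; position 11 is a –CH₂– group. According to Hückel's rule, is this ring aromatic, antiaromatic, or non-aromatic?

Because the tetrahedral CH₂ carbon is sp³ and has no p orbital in the ring π system at the CH2 position, the π system cannot extend all the way around the ring.
Hückel's rule only applies to fully conjugated rings, so this one is simply non-aromatic.

Non-aromatic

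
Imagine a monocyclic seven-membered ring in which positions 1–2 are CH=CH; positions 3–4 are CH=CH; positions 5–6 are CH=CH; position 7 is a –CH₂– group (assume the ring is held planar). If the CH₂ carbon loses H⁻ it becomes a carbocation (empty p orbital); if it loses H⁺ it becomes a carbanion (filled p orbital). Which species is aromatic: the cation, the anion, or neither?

The cation

Once that carbon is sp², every ring atom has a p orbital and both ions are fully conjugated.
Cation: 3 × 2 + 0 = 6 π electrons → 4(1)+2, aromatic.
Anion: 3 × 2 + 2 = 8 π electrons → 4(2), antiaromatic.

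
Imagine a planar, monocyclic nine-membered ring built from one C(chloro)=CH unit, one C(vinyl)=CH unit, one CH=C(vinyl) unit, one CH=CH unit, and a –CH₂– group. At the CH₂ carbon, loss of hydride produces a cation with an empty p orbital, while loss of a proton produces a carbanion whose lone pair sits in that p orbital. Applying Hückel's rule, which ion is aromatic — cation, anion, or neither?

The anion

Both ions have a continuous loop of p orbitals — each ring atom is sp².
Cation: 4 × 2 + 0 = 8 π electrons → 4(2), antiaromatic.
Anion: 4 × 2 + 2 = 10 π electrons → 4(2)+2, aromatic.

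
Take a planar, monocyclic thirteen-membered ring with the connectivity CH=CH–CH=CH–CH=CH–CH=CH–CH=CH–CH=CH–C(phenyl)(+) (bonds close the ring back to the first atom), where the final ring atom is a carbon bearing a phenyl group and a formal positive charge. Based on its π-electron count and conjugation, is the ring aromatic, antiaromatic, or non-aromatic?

Antiaromatic

All ring atoms are sp² and supply a p orbital to the ring (each doubly-bonded ring atom is sp² with one p-orbital electron; the carbocation has an empty p orbital); the conjugation is uninterrupted.
Adding the contributions, 6 × 2 = 12 from the double-bond units + 0 from the C(phenyl)(+) atom = 12.
12 is a 4n count (n = 3), so the planar conjugated ring is antiaromatic.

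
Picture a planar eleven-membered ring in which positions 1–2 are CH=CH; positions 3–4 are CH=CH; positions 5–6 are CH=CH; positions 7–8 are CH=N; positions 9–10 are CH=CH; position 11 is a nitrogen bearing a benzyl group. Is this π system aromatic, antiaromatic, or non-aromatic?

Antiaromatic

The p orbitals form a continuous loop: every atom in a ring double bond is sp² and brings one electron to the p orbital; the doubly-bonded nitrogens are pyridine-type — their lone pairs lie in the ring plane, leaving one electron in the p orbital; the pyrrole-type nitrogen donates its lone pair from the p orbital. The ring is fully conjugated.
Adding the contributions, 5 × 2 = 10 from the double-bond units + 2 from the N(benzyl) atom = 12.
12 = 4(3); a planar, fully conjugated 4n system is antiaromatic.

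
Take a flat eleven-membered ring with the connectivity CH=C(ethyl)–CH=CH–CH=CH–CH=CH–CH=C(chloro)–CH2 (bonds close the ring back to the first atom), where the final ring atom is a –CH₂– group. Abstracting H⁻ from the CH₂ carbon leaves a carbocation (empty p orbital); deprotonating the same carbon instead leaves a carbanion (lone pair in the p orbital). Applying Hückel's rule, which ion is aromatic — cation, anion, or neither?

In both ions every ring atom is sp² and contributes a p orbital, so both rings are fully conjugated.
Cation: 5 × 2 + 0 = 10 π electrons → 4(2)+2, aromatic.
Anion: 5 × 2 + 2 = 12 π electrons → 4(3), antiaromatic.

The cation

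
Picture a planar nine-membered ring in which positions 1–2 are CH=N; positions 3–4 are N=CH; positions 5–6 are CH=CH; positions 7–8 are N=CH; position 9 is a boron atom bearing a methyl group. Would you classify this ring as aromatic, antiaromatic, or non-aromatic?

Antiaromatic

Every ring atom contributes a p orbital perpendicular to the ring (every atom in a ring double bond is sp² and brings one electron to the p orbital; the doubly-bonded nitrogens are pyridine-type — their lone pairs lie in the ring plane, leaving one electron in the p orbital; the boron has an empty p orbital), so the π system is cyclic and fully conjugated.
Tallying contributions gives 4 × 2 = 8 from the double-bond units + 0 from the B(methyl) atom = 8.
8 is a 4n count (n = 2), so the planar conjugated ring is antiaromatic.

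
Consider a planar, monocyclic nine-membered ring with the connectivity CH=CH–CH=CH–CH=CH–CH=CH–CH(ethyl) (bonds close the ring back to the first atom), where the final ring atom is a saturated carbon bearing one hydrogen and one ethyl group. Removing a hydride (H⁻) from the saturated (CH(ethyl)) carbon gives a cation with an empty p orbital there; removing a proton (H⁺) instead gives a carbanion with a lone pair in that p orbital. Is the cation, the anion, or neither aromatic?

The anion

In both ions every ring atom is sp² and contributes a p orbital, so both rings are fully conjugated.
Cation: 4 × 2 + 0 = 8 π electrons → 4(2), antiaromatic.
Anion: 4 × 2 + 2 = 10 π electrons → 4(2)+2, aromatic.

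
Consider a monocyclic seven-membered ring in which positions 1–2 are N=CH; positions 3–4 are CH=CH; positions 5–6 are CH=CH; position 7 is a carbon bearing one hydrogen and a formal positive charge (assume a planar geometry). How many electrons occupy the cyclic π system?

6

The p orbitals form a continuous loop: the double-bond atoms are sp², each contributing one p electron; the doubly-bonded nitrogens are pyridine-type — their lone pairs lie in the ring plane, leaving one electron in the p orbital; the carbocation has an empty p orbital. The ring is fully conjugated.
Counting π electrons: 3 × 2 = 6 from the double-bond units + 0 from the CH(+) atom = 6.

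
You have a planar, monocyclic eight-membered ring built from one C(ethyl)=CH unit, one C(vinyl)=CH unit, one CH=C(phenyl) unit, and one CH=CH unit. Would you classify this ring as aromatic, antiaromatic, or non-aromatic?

Antiaromatic

All ring atoms are sp² and supply a p orbital to the ring (every atom in a ring double bond is sp² and brings one electron to the p orbital); the conjugation is uninterrupted.
π-electron count: 4 × 2 = 8 from the 4 double-bond units.
8 = 4(2); a planar, fully conjugated 4n system is antiaromatic.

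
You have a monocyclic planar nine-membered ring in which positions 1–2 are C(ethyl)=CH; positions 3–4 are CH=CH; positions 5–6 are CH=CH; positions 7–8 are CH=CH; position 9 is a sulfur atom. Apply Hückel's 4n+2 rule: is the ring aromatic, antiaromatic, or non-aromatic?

Check conjugation: every atom in a ring double bond is sp² and brings one electron to the p orbital; the sulfur donates one lone pair from its p orbital — every position has a p orbital, so the cyclic π system is continuous.
π-electron count: 4 × 2 = 8 from the double-bond units + 2 from the S atom = 10.
With 10 π electrons (n = 2), the Hückel 4n+2 condition holds.

Aromatic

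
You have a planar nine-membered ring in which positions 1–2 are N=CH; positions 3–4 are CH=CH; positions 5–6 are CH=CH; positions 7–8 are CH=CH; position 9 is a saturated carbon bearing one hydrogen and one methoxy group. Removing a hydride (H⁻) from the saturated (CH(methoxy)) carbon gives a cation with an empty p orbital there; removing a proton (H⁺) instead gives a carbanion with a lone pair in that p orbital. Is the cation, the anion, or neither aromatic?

The anion

Both ions have a continuous loop of p orbitals — each ring atom is sp².
Cation: 4 × 2 + 0 = 8 π electrons → 4(2), antiaromatic.
Anion: 4 × 2 + 2 = 10 π electrons → 4(2)+2, aromatic.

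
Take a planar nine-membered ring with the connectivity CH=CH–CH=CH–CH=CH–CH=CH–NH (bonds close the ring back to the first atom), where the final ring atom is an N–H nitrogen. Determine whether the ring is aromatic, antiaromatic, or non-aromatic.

All ring atoms are sp² and supply a p orbital to the ring (each doubly-bonded ring atom is sp² with one p-orbital electron; the pyrrole-type nitrogen donates its lone pair from the p orbital); the conjugation is uninterrupted.
π-electron count: 4 × 2 = 8 from the double-bond units + 2 from the NH atom = 10.
With 10 π electrons (n = 2), the Hückel 4n+2 condition holds.

Aromatic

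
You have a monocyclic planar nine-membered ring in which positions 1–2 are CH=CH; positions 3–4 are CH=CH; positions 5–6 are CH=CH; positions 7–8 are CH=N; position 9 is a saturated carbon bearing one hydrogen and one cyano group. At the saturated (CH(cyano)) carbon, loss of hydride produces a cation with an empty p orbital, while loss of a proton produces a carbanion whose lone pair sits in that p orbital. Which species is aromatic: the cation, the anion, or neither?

The anion

In both ions every ring atom is sp² and contributes a p orbital, so both rings are fully conjugated.
Cation: 4 × 2 + 0 = 8 π electrons → 4(2), antiaromatic.
Anion: 4 × 2 + 2 = 10 π electrons → 4(2)+2, aromatic.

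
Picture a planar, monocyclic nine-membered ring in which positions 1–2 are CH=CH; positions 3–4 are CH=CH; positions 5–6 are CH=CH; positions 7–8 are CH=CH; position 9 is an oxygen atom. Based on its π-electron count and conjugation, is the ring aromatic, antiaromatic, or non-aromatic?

Aromatic

Every ring atom contributes a p orbital perpendicular to the ring (the double-bond atoms are sp², each contributing one p electron; the oxygen donates one lone pair from its p orbital), so the π system is cyclic and fully conjugated.
π-electron count: 4 × 2 = 8 from the double-bond units + 2 from the O atom = 10.
With 10 π electrons (n = 2), the Hückel 4n+2 condition holds.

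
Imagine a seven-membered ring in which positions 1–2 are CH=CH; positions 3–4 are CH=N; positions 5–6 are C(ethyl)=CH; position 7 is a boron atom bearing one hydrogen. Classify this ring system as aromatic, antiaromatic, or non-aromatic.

Aromatic

All ring atoms are sp² and supply a p orbital to the ring (every atom in a ring double bond is sp² and brings one electron to the p orbital; the doubly-bonded nitrogens are pyridine-type — their lone pairs lie in the ring plane, leaving one electron in the p orbital; the boron has an empty p orbital); the conjugation is uninterrupted.
Counting π electrons: 3 × 2 = 6 from the double-bond units + 0 from the BH atom = 6.
With 6 π electrons (n = 1), the Hückel 4n+2 condition holds.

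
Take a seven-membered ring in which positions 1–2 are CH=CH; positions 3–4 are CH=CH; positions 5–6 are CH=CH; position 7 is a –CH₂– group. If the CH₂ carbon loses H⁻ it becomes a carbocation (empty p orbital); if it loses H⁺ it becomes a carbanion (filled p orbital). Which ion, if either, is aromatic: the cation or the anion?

In either ion the ring is fully conjugated: every atom, including the new sp² carbon, supplies a p orbital.
Cation: 3 × 2 + 0 = 6 π electrons → 4(1)+2, aromatic.
Anion: 3 × 2 + 2 = 8 π electrons → 4(2), antiaromatic.

The cation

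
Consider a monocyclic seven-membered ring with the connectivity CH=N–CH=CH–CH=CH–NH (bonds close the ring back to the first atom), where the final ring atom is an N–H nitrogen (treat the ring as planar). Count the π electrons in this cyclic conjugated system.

Check conjugation: every atom in a ring double bond is sp² and brings one electron to the p orbital; each sp² =N– keeps its lone pair in-plane and puts one electron into the π system; the pyrrole-type nitrogen donates its lone pair from the p orbital — every position has a p orbital, so the cyclic π system is continuous.
Tallying contributions gives 3 × 2 = 6 from the double-bond units + 2 from the NH atom = 8.

8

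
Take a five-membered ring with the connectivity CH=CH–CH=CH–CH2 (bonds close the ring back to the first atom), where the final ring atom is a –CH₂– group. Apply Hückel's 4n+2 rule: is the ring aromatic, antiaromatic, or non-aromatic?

Non-aromatic

The CH2 carbon is saturated: the tetrahedral CH₂ carbon is sp³ and has no p orbital in the ring π system. Conjugation is not continuous around the ring.
Broken conjugation rules out both aromaticity and antiaromaticity.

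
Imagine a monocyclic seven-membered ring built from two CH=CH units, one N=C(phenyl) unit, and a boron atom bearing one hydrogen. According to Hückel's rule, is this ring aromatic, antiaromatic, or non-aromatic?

Every ring atom contributes a p orbital perpendicular to the ring (the double-bond atoms are sp², each contributing one p electron; each sp² =N– keeps its lone pair in-plane and puts one electron into the π system; the boron has an empty p orbital), so the π system is cyclic and fully conjugated.
Tallying contributions gives 3 × 2 = 6 from the double-bond units + 0 from the BH atom = 6.
6 = 4(1) + 2, which satisfies Hückel's 4n+2 rule.

Aromatic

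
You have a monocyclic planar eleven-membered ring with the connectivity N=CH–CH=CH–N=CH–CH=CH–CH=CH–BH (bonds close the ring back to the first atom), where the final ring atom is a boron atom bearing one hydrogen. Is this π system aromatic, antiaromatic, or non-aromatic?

Aromatic

The p orbitals form a continuous loop: the double-bond atoms are sp², each contributing one p electron; each =N– nitrogen is pyridine-type (lone pair in the sp² plane, one electron in the p orbital); the boron has an empty p orbital. The ring is fully conjugated.
Adding the contributions, 5 × 2 = 10 from the double-bond units + 0 from the BH atom = 10.
That gives a 4n+2 count (10, n = 2).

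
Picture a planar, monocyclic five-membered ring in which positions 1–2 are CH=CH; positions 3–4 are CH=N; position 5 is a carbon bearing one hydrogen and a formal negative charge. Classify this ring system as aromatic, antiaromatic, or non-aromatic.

Aromatic

Check conjugation: the double-bond atoms are sp², each contributing one p electron; each =N– nitrogen is pyridine-type (lone pair in the sp² plane, one electron in the p orbital); the carbanion's lone pair occupies the p orbital — every position has a p orbital, so the cyclic π system is continuous.
Tallying contributions gives 2 × 2 = 4 from the double-bond units + 2 from the CH(-) atom = 6.
That gives a 4n+2 count (6, n = 1).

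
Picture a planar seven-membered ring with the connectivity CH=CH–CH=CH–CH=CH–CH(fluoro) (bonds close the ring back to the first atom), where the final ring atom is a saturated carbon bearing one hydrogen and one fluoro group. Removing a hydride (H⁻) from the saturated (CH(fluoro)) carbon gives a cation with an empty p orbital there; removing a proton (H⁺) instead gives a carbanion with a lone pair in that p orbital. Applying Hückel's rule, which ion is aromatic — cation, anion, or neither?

In both ions every ring atom is sp² and contributes a p orbital, so both rings are fully conjugated.
Cation: 3 × 2 + 0 = 6 π electrons → 4(1)+2, aromatic.
Anion: 3 × 2 + 2 = 8 π electrons → 4(2), antiaromatic.

The cation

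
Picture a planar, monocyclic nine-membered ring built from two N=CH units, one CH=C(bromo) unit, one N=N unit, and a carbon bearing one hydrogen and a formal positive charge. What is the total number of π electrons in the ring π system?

8

All ring atoms are sp² and supply a p orbital to the ring (each doubly-bonded ring atom is sp² with one p-orbital electron; each =N– nitrogen is pyridine-type (lone pair in the sp² plane, one electron in the p orbital); the carbocation has an empty p orbital); the conjugation is uninterrupted.
Adding the contributions, 4 × 2 = 8 from the double-bond units + 0 from the CH(+) atom = 8.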